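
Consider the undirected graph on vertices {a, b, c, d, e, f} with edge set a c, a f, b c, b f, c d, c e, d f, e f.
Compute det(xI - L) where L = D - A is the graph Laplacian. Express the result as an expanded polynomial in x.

Each diagonal entry of L is the vertex degree and each off-diagonal entry is -1 where an edge is present, 0 otherwise; in the order [a, b, c, d, e, f] the diagonal is [2, 2, 4, 2, 2, 4]. L has integer entries, so p(x) = det(xI - L) has integer coefficients. Expanding the determinant yields x^6 - 16x^5 + 96x^4 - 272x^3 + 368x^2 - 192x. The constant term is 0 because L is singular (the all-ones vector lies in its kernel). By the matrix-tree theorem the graph has (1/6) * product of the nonzero eigenvalues = 32 spanning trees. There is one zero in the spectrum, matching the 1 component.

x^6 - 16x^5 + 96x^4 - 272x^3 + 368x^2 - 192x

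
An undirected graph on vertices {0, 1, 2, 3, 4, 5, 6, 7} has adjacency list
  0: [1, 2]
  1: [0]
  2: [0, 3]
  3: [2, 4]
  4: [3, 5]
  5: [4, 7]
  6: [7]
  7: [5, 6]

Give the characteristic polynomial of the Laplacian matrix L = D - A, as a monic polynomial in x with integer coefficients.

x^8 - 14x^7 + 78x^6 - 220x^5 + 330x^4 - 252x^3 + 84x^2 - 8x

Reading degrees in the order [0, 1, 2, 3, 4, 5, 6, 7] gives [2, 1, 2, 2, 2, 2, 1, 2]; set D = diag(2, 1, 2, 2, 2, 2, 1, 2) and form L = D - A. L has integer entries, so p(x) = det(xI - L) has integer coefficients. Expanding the determinant yields x^8 - 14x^7 + 78x^6 - 220x^5 + 330x^4 - 252x^3 + 84x^2 - 8x. Since p(0) = det(-L) = 0, x divides p(x). By the matrix-tree theorem the graph has (1/8) * product of the nonzero eigenvalues = 1 spanning tree.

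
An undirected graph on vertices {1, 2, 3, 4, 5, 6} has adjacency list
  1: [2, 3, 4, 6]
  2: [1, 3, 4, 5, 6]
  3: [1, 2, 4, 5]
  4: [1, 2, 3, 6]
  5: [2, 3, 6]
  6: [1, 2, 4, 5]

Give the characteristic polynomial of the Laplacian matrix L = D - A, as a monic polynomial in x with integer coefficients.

x^6 - 24x^5 + 227x^4 - 1056x^3 + 2412x^2 - 2160x

Reading degrees in the order [1, 2, 3, 4, 5, 6] gives [4, 5, 4, 4, 3, 4]; set D = diag(4, 5, 4, 4, 3, 4) and form L = D - A. L has integer entries, so p(x) = det(xI - L) has integer coefficients. Expanding the determinant yields x^6 - 24x^5 + 227x^4 - 1056x^3 + 2412x^2 - 2160x. The constant term is 0 because L is singular (the all-ones vector lies in its kernel). The eigenvalues sum to 24, which equals trace(L) = 2|E|.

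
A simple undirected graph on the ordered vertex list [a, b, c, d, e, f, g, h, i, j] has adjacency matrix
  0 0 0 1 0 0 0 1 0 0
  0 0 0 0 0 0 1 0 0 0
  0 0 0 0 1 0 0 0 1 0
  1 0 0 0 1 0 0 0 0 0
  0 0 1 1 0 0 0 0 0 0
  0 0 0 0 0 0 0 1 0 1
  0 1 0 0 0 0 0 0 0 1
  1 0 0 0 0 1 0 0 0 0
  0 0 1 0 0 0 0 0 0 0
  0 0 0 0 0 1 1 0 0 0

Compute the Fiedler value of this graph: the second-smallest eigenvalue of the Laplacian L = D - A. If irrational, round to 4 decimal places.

Each diagonal entry of L is the vertex degree and each off-diagonal entry is -1 where an edge is present, 0 otherwise; in the order [a, b, c, d, e, f, g, h, i, j] the diagonal is [2, 1, 2, 2, 2, 2, 2, 2, 1, 2]. The sorted Laplacian eigenvalues are [0, 0.0979, 0.3820, 0.8244, 1.3820, 2, 2.6180, 3.1756, 3.6180, 3.9021]; the algebraic connectivity is the second entry, 0.0979.

0.0979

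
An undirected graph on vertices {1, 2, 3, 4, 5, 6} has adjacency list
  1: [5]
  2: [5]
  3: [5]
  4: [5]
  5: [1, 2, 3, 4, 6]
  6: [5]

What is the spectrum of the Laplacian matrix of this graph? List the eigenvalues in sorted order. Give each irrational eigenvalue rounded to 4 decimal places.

[0, 1, 1, 1, 1, 6]

Reading degrees in the order [1, 2, 3, 4, 5, 6] gives [1, 1, 1, 1, 5, 1]; set D = diag(1, 1, 1, 1, 5, 1) and form L = D - A. Since every row of L sums to 0, the all-ones vector is in the kernel and 0 is an eigenvalue.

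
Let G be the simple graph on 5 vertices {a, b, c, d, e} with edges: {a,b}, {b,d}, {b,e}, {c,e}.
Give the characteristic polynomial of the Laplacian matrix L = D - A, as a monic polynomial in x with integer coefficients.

x^5 - 8x^4 + 20x^3 - 18x^2 + 5x

Reading degrees in the order [a, b, c, d, e] gives [1, 3, 1, 1, 2]; set D = diag(1, 3, 1, 1, 2) and form L = D - A. L has integer entries, so p(x) = det(xI - L) has integer coefficients. Expanding the determinant yields x^5 - 8x^4 + 20x^3 - 18x^2 + 5x. The constant term is 0 because L is singular (the all-ones vector lies in its kernel). There is one zero in the spectrum, matching the 1 component.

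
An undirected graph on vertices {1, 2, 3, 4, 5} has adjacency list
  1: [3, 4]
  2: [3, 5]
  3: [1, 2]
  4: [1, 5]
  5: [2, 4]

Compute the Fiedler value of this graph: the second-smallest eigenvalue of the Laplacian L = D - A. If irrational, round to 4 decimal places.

1.3820

With the vertex order [1, 2, 3, 4, 5], the degrees are [2, 2, 2, 2, 2], giving D = diag(2, 2, 2, 2, 2) and L = D - A. The sorted Laplacian eigenvalues are [0, 1.3820, 1.3820, 3.6180, 3.6180]; the algebraic connectivity is the second entry, 1.3820.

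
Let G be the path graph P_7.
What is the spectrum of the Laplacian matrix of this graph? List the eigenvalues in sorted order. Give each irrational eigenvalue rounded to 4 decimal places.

[0, 0.1981, 0.7530, 1.5550, 2.4450, 3.2470, 3.8019]

The graph has 7 vertices and degree multiset [2, 2, 2, 2, 2, 1, 1]; D is the diagonal matrix of degrees and L = D - A. Diagonalising L (or applying a numerical eigensolver to the 7x7 matrix) gives the spectrum above. The single zero eigenvalue shows the graph is connected. There is one zero in the spectrum, matching the 1 component.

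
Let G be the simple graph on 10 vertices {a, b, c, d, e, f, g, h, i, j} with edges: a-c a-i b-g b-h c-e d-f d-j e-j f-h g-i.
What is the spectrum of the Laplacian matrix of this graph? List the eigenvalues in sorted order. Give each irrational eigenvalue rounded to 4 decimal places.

[0, 0.3820, 0.3820, 1.3820, 1.3820, 2.6180, 2.6180, 3.6180, 3.6180, 4]

Each diagonal entry of L is the vertex degree and each off-diagonal entry is -1 where an edge is present, 0 otherwise; in the order [a, b, c, d, e, f, g, h, i, j] the diagonal is [2, 2, 2, 2, 2, 2, 2, 2, 2, 2]. The multiplicity of 0 as a Laplacian eigenvalue equals the number of connected components. By the matrix-tree theorem the graph has (1/10) * product of the nonzero eigenvalues = 10 spanning trees.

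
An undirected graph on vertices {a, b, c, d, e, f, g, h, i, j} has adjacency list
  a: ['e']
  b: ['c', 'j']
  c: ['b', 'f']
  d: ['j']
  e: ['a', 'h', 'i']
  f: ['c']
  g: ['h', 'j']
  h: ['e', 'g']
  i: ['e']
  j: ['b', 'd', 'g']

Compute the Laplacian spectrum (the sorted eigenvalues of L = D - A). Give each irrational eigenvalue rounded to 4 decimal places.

[0, 0.1257, 0.4097, 1, 1, 1.4295, 2.4234, 3.0954, 4.0925, 4.4238]

Reading degrees in the order [a, b, c, d, e, f, g, h, i, j] gives [1, 2, 2, 1, 3, 1, 2, 2, 1, 3]; set D = diag(1, 2, 2, 1, 3, 1, 2, 2, 1, 3) and form L = D - A. Diagonalising L (or applying a numerical eigensolver to the 10x10 matrix) gives the spectrum above. The eigenvalues sum to 18, which equals trace(L) = 2|E|. The largest eigenvalue, 4.4238, is at most the vertex count 10.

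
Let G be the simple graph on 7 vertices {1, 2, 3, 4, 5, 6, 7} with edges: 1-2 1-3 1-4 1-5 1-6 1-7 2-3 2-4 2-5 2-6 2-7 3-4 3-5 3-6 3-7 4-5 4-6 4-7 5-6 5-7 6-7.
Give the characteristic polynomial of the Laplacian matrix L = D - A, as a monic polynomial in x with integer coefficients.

Reading degrees in the order [1, 2, 3, 4, 5, 6, 7] gives [6, 6, 6, 6, 6, 6, 6]; set D = diag(6, 6, 6, 6, 6, 6, 6) and form L = D - A. Computing det(xI - L) by cofactor expansion (or equivalently via sum-over-permutations) gives x^7 - 42x^6 + 735x^5 - 6860x^4 + 36015x^3 - 100842x^2 + 117649x. Since p(0) = det(-L) = 0, x divides p(x). By the matrix-tree theorem the graph has (1/7) * product of the nonzero eigenvalues = 16807 spanning trees. There is one zero in the spectrum, matching the 1 component.

x^7 - 42x^6 + 735x^5 - 6860x^4 + 36015x^3 - 100842x^2 + 117649x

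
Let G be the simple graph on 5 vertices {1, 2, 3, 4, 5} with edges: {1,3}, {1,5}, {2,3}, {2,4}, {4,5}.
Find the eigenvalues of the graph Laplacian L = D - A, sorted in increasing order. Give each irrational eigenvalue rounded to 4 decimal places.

Reading degrees in the order [1, 2, 3, 4, 5] gives [2, 2, 2, 2, 2]; set D = diag(2, 2, 2, 2, 2) and form L = D - A. Since every row of L sums to 0, the all-ones vector is in the kernel and 0 is an eigenvalue.

[0, 1.3820, 1.3820, 3.6180, 3.6180]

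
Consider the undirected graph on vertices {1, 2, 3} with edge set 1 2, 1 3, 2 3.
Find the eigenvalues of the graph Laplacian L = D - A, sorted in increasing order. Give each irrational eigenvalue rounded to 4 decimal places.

[0, 3, 3]

Each diagonal entry of L is the vertex degree and each off-diagonal entry is -1 where an edge is present, 0 otherwise; in the order [1, 2, 3] the diagonal is [2, 2, 2]. Diagonalising L (or applying a numerical eigensolver to the 3x3 matrix) gives the spectrum above. The single zero eigenvalue shows the graph is connected. By the matrix-tree theorem the graph has (1/3) * product of the nonzero eigenvalues = 3 spanning trees.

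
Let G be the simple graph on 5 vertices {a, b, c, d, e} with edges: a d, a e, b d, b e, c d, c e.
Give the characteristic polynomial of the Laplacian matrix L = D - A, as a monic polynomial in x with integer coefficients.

x^5 - 12x^4 + 51x^3 - 92x^2 + 60x

With the vertex order [a, b, c, d, e], the degrees are [2, 2, 2, 3, 3], giving D = diag(2, 2, 2, 3, 3) and L = D - A. Computing det(xI - L) by cofactor expansion (or equivalently via sum-over-permutations) gives x^5 - 12x^4 + 51x^3 - 92x^2 + 60x. The constant term is 0 because L is singular (the all-ones vector lies in its kernel). By the matrix-tree theorem the graph has (1/5) * product of the nonzero eigenvalues = 12 spanning trees.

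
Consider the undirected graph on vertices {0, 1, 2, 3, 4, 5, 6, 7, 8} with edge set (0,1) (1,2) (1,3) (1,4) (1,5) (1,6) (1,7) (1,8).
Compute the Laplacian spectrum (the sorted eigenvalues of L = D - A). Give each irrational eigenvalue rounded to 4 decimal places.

Reading degrees in the order [0, 1, 2, 3, 4, 5, 6, 7, 8] gives [1, 8, 1, 1, 1, 1, 1, 1, 1]; set D = diag(1, 8, 1, 1, 1, 1, 1, 1, 1) and form L = D - A. Diagonalising L (or applying a numerical eigensolver to the 9x9 matrix) gives the spectrum above.

[0, 1, 1, 1, 1, 1, 1, 1, 9]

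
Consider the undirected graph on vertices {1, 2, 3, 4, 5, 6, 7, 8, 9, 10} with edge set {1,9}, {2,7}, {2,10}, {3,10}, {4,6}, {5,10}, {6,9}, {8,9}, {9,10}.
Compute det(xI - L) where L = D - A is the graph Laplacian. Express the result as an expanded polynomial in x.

With the vertex order [1, 2, 3, 4, 5, 6, 7, 8, 9, 10], the degrees are [1, 2, 1, 1, 1, 2, 1, 1, 4, 4], giving D = diag(1, 2, 1, 1, 1, 2, 1, 1, 4, 4) and L = D - A. L has integer entries, so p(x) = det(xI - L) has integer coefficients. Expanding the determinant yields x^10 - 18x^9 + 130x^8 - 492x^7 + 1072x^6 - 1392x^5 + 1078x^4 - 480x^3 + 111x^2 - 10x. The constant term is 0 because L is singular (the all-ones vector lies in its kernel).

x^10 - 18x^9 + 130x^8 - 492x^7 + 1072x^6 - 1392x^5 + 1078x^4 - 480x^3 + 111x^2 - 10x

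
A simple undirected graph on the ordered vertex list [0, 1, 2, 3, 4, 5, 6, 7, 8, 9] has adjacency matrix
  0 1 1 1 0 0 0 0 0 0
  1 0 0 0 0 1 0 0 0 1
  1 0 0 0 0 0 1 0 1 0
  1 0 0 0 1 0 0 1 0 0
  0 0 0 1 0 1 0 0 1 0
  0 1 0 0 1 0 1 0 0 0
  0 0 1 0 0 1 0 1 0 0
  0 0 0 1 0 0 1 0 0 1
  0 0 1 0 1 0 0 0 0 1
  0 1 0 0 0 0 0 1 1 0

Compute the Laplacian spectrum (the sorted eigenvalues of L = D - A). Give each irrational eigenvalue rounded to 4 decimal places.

With the vertex order [0, 1, 2, 3, 4, 5, 6, 7, 8, 9], the degrees are [3, 3, 3, 3, 3, 3, 3, 3, 3, 3], giving D = diag(3, 3, 3, 3, 3, 3, 3, 3, 3, 3) and L = D - A. Diagonalising L (or applying a numerical eigensolver to the 10x10 matrix) gives the spectrum above. The largest eigenvalue, 5, is at most the vertex count 10.

[0, 2, 2, 2, 2, 2, 5, 5, 5, 5]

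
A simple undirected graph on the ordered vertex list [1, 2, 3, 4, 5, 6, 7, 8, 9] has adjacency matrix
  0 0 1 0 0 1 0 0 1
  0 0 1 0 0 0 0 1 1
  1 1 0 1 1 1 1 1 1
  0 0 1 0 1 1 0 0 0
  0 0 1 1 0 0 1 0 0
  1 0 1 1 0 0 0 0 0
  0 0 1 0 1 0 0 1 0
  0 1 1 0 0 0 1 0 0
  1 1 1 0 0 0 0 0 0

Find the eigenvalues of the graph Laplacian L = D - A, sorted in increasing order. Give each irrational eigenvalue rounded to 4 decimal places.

[0, 1.5858, 1.5858, 3, 3, 4.4142, 4.4142, 5, 9]

Each diagonal entry of L is the vertex degree and each off-diagonal entry is -1 where an edge is present, 0 otherwise; in the order [1, 2, 3, 4, 5, 6, 7, 8, 9] the diagonal is [3, 3, 8, 3, 3, 3, 3, 3, 3]. L is symmetric positive semidefinite, so every eigenvalue is real and nonnegative. The single zero eigenvalue shows the graph is connected.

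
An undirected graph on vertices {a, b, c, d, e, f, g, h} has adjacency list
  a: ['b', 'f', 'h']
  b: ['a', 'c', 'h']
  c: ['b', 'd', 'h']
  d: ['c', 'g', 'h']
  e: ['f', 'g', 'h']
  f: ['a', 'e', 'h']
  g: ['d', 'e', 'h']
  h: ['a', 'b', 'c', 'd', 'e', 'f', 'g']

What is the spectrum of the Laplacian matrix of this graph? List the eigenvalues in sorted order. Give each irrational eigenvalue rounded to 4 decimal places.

[0, 1.7530, 1.7530, 3.4450, 3.4450, 4.8019, 4.8019, 8]

Reading degrees in the order [a, b, c, d, e, f, g, h] gives [3, 3, 3, 3, 3, 3, 3, 7]; set D = diag(3, 3, 3, 3, 3, 3, 3, 7) and form L = D - A. L is symmetric positive semidefinite, so every eigenvalue is real and nonnegative. The single zero eigenvalue shows the graph is connected. The largest eigenvalue, 8, is at most the vertex count 8.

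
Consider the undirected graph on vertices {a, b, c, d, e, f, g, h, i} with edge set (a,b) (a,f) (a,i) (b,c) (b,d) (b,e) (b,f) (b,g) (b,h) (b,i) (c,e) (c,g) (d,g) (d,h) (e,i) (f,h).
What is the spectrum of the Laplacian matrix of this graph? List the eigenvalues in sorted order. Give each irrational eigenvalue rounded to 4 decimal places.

[0, 1.5858, 1.5858, 3, 3, 4.4142, 4.4142, 5, 9]

With the vertex order [a, b, c, d, e, f, g, h, i], the degrees are [3, 8, 3, 3, 3, 3, 3, 3, 3], giving D = diag(3, 8, 3, 3, 3, 3, 3, 3, 3) and L = D - A. Diagonalising L (or applying a numerical eigensolver to the 9x9 matrix) gives the spectrum above. There is one zero in the spectrum, matching the 1 component.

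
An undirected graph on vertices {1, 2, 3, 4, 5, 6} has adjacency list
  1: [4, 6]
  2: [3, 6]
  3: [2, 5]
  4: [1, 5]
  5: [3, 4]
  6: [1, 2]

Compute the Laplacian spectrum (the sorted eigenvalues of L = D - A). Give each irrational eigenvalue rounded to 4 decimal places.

[0, 1, 1, 3, 3, 4]

Each diagonal entry of L is the vertex degree and each off-diagonal entry is -1 where an edge is present, 0 otherwise; in the order [1, 2, 3, 4, 5, 6] the diagonal is [2, 2, 2, 2, 2, 2]. L is symmetric positive semidefinite, so every eigenvalue is real and nonnegative. The single zero eigenvalue shows the graph is connected. By the matrix-tree theorem the graph has (1/6) * product of the nonzero eigenvalues = 6 spanning trees. The largest eigenvalue, 4, is at most the vertex count 6.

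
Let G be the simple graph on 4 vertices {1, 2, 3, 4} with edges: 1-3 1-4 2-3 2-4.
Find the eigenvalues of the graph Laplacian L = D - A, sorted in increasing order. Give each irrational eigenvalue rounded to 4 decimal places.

[0, 2, 2, 4]

Reading degrees in the order [1, 2, 3, 4] gives [2, 2, 2, 2]; set D = diag(2, 2, 2, 2) and form L = D - A. The multiplicity of 0 as a Laplacian eigenvalue equals the number of connected components. The single zero eigenvalue shows the graph is connected.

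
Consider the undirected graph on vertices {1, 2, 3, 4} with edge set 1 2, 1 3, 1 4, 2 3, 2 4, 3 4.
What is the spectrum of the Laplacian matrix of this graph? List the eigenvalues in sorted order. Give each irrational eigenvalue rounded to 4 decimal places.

[0, 4, 4, 4]

Reading degrees in the order [1, 2, 3, 4] gives [3, 3, 3, 3]; set D = diag(3, 3, 3, 3) and form L = D - A. Diagonalising L (or applying a numerical eigensolver to the 4x4 matrix) gives the spectrum above. The eigenvalues sum to 12, which equals trace(L) = 2|E|.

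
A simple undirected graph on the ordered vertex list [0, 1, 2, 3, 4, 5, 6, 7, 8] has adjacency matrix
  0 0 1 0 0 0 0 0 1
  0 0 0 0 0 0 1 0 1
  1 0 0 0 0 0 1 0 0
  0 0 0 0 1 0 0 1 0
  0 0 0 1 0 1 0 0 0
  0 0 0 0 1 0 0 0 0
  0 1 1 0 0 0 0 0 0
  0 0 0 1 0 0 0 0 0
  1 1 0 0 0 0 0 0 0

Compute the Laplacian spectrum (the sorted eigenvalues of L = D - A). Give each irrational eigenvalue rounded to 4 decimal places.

[0, 0, 0.5858, 1.3820, 1.3820, 2, 3.4142, 3.6180, 3.6180]

With the vertex order [0, 1, 2, 3, 4, 5, 6, 7, 8], the degrees are [2, 2, 2, 2, 2, 1, 2, 1, 2], giving D = diag(2, 2, 2, 2, 2, 1, 2, 1, 2) and L = D - A. The multiplicity of 0 as a Laplacian eigenvalue equals the number of connected components. The 2 zero eigenvalues correspond to the 2 connected components.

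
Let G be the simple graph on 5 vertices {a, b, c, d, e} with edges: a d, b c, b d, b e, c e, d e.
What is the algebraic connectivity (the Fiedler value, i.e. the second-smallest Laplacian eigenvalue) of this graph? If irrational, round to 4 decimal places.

0.8299

Reading degrees in the order [a, b, c, d, e] gives [1, 3, 2, 3, 3]; set D = diag(1, 3, 2, 3, 3) and form L = D - A. The sorted Laplacian eigenvalues are [0, 0.8299, 2.6889, 4, 4.4812]; the algebraic connectivity is the second entry, 0.8299. There is one zero in the spectrum, matching the 1 component. The eigenvalues sum to 12, which equals trace(L) = 2|E|.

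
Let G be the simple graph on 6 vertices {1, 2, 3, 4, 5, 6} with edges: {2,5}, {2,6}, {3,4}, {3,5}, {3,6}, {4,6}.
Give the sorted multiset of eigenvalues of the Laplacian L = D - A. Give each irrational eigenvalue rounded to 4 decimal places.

With the vertex order [1, 2, 3, 4, 5, 6], the degrees are [0, 2, 3, 2, 2, 3], giving D = diag(0, 2, 3, 2, 2, 3) and L = D - A. L is symmetric positive semidefinite, so every eigenvalue is real and nonnegative. The 2 zero eigenvalues correspond to the 2 connected components.

[0, 0, 1.3820, 2.3820, 3.6180, 4.6180]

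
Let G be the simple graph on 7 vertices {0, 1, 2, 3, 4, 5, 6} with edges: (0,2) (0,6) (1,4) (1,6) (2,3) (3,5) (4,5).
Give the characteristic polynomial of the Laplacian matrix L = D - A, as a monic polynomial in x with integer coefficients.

x^7 - 14x^6 + 77x^5 - 210x^4 + 294x^3 - 196x^2 + 49x

Each diagonal entry of L is the vertex degree and each off-diagonal entry is -1 where an edge is present, 0 otherwise; in the order [0, 1, 2, 3, 4, 5, 6] the diagonal is [2, 2, 2, 2, 2, 2, 2]. L has integer entries, so p(x) = det(xI - L) has integer coefficients. Expanding the determinant yields x^7 - 14x^6 + 77x^5 - 210x^4 + 294x^3 - 196x^2 + 49x. The constant term is 0 because L is singular (the all-ones vector lies in its kernel). The eigenvalues sum to 14, which equals trace(L) = 2|E|. There is one zero in the spectrum, matching the 1 component.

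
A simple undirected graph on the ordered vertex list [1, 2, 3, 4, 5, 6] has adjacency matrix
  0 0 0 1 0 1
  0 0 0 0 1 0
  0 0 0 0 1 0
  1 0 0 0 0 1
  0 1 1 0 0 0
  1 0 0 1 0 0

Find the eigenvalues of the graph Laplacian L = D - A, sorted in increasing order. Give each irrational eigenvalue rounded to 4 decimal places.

[0, 0, 1, 3, 3, 3]

With the vertex order [1, 2, 3, 4, 5, 6], the degrees are [2, 1, 1, 2, 2, 2], giving D = diag(2, 1, 1, 2, 2, 2) and L = D - A. The multiplicity of 0 as a Laplacian eigenvalue equals the number of connected components. The 2 zero eigenvalues correspond to the 2 connected components. The eigenvalues sum to 10, which equals trace(L) = 2|E|.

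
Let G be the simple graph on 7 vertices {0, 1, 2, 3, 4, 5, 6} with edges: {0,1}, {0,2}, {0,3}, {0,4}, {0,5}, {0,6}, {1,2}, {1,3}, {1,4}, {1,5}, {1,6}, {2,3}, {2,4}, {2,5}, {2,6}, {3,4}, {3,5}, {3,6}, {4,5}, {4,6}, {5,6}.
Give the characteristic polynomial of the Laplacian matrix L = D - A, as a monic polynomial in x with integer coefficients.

x^7 - 42x^6 + 735x^5 - 6860x^4 + 36015x^3 - 100842x^2 + 117649x

With the vertex order [0, 1, 2, 3, 4, 5, 6], the degrees are [6, 6, 6, 6, 6, 6, 6], giving D = diag(6, 6, 6, 6, 6, 6, 6) and L = D - A. The eigenvalues of L are [0, 7, 7, 7, 7, 7, 7]; the characteristic polynomial is the product of (x - lambda_i), which multiplies out to x^7 - 42x^6 + 735x^5 - 6860x^4 + 36015x^3 - 100842x^2 + 117649x. The coefficient of x^6 equals -trace(L) = -42, matching the sum of degrees.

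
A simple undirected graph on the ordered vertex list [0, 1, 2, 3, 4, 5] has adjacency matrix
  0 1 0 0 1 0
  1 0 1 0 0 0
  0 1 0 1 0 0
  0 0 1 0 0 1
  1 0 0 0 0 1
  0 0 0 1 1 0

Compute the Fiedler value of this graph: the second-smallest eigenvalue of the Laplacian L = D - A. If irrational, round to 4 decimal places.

1

With the vertex order [0, 1, 2, 3, 4, 5], the degrees are [2, 2, 2, 2, 2, 2], giving D = diag(2, 2, 2, 2, 2, 2) and L = D - A. Computing the eigenvalues of L and sorting gives [0, 1, 1, 3, 3, 4]. The Fiedler value lambda_2 = 1 is strictly positive, so the graph is connected. The largest eigenvalue, 4, is at most the vertex count 6.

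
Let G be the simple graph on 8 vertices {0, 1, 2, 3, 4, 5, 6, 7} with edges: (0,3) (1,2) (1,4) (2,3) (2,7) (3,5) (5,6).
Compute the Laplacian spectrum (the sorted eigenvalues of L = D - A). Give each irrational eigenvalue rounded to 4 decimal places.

[0, 0.2509, 0.5858, 0.7287, 2, 2.3349, 3.4142, 4.6855]

With the vertex order [0, 1, 2, 3, 4, 5, 6, 7], the degrees are [1, 2, 3, 3, 1, 2, 1, 1], giving D = diag(1, 2, 3, 3, 1, 2, 1, 1) and L = D - A. L is symmetric positive semidefinite, so every eigenvalue is real and nonnegative. The eigenvalues sum to 14, which equals trace(L) = 2|E|.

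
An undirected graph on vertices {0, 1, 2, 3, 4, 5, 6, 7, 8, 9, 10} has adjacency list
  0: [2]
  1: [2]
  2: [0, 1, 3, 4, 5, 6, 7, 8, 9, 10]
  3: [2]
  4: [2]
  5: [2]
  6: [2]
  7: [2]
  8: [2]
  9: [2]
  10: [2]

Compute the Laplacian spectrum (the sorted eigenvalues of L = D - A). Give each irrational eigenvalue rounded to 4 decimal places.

With the vertex order [0, 1, 2, 3, 4, 5, 6, 7, 8, 9, 10], the degrees are [1, 1, 10, 1, 1, 1, 1, 1, 1, 1, 1], giving D = diag(1, 1, 10, 1, 1, 1, 1, 1, 1, 1, 1) and L = D - A. Since every row of L sums to 0, the all-ones vector is in the kernel and 0 is an eigenvalue. The single zero eigenvalue shows the graph is connected.

[0, 1, 1, 1, 1, 1, 1, 1, 1, 1, 11]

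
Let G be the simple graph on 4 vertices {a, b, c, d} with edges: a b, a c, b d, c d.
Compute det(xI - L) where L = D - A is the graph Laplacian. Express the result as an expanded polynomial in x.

x^4 - 8x^3 + 20x^2 - 16x

Each diagonal entry of L is the vertex degree and each off-diagonal entry is -1 where an edge is present, 0 otherwise; in the order [a, b, c, d] the diagonal is [2, 2, 2, 2]. Computing det(xI - L) by cofactor expansion (or equivalently via sum-over-permutations) gives x^4 - 8x^3 + 20x^2 - 16x. Since p(0) = det(-L) = 0, x divides p(x). The largest eigenvalue, 4, is at most the vertex count 4. There is one zero in the spectrum, matching the 1 component.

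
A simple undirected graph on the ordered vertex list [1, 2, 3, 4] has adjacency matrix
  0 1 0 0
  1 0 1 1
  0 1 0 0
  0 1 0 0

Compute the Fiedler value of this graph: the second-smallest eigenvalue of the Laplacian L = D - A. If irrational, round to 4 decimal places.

1

Reading degrees in the order [1, 2, 3, 4] gives [1, 3, 1, 1]; set D = diag(1, 3, 1, 1) and form L = D - A. Computing the eigenvalues of L and sorting gives [0, 1, 1, 4]. The Fiedler value lambda_2 = 1 is strictly positive, so the graph is connected. There is one zero in the spectrum, matching the 1 component. The largest eigenvalue, 4, is at most the vertex count 4.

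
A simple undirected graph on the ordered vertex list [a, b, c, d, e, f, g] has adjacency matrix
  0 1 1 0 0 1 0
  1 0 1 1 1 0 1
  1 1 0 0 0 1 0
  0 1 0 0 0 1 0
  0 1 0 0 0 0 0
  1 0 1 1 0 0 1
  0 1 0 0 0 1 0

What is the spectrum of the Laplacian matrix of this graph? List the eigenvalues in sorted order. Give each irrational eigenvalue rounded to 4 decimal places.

[0, 0.9486, 2, 2, 4, 4.5173, 6.5341]

Reading degrees in the order [a, b, c, d, e, f, g] gives [3, 5, 3, 2, 1, 4, 2]; set D = diag(3, 5, 3, 2, 1, 4, 2) and form L = D - A. The multiplicity of 0 as a Laplacian eigenvalue equals the number of connected components. The single zero eigenvalue shows the graph is connected. By the matrix-tree theorem the graph has (1/7) * product of the nonzero eigenvalues = 64 spanning trees.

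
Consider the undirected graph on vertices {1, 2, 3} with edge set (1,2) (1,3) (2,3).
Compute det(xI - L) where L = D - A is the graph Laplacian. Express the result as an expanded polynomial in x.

x^3 - 6x^2 + 9x

Each diagonal entry of L is the vertex degree and each off-diagonal entry is -1 where an edge is present, 0 otherwise; in the order [1, 2, 3] the diagonal is [2, 2, 2]. The eigenvalues of L are [0, 3, 3]; the characteristic polynomial is the product of (x - lambda_i), which multiplies out to x^3 - 6x^2 + 9x. The coefficient of x^2 equals -trace(L) = -6, matching the sum of degrees. By the matrix-tree theorem the graph has (1/3) * product of the nonzero eigenvalues = 3 spanning trees.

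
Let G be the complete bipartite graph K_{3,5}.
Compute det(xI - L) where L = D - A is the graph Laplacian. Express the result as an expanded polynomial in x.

The graph has 8 vertices and degree multiset [5, 5, 5, 3, 3, 3, 3, 3]; D is the diagonal matrix of degrees and L = D - A. The eigenvalues of L are [0, 3, 3, 3, 3, 5, 5, 8]; the characteristic polynomial is the product of (x - lambda_i), which multiplies out to x^8 - 30x^7 + 375x^6 - 2540x^5 + 10095x^4 - 23598x^3 + 30105x^2 - 16200x. The coefficient of x^7 equals -trace(L) = -30, matching the sum of degrees.

x^8 - 30x^7 + 375x^6 - 2540x^5 + 10095x^4 - 23598x^3 + 30105x^2 - 16200x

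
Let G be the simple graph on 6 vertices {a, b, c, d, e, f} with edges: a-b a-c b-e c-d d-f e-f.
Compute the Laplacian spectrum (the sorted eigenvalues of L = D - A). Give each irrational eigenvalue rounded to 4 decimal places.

With the vertex order [a, b, c, d, e, f], the degrees are [2, 2, 2, 2, 2, 2], giving D = diag(2, 2, 2, 2, 2, 2) and L = D - A. The multiplicity of 0 as a Laplacian eigenvalue equals the number of connected components. The largest eigenvalue, 4, is at most the vertex count 6. There is one zero in the spectrum, matching the 1 component.

[0, 1, 1, 3, 3, 4]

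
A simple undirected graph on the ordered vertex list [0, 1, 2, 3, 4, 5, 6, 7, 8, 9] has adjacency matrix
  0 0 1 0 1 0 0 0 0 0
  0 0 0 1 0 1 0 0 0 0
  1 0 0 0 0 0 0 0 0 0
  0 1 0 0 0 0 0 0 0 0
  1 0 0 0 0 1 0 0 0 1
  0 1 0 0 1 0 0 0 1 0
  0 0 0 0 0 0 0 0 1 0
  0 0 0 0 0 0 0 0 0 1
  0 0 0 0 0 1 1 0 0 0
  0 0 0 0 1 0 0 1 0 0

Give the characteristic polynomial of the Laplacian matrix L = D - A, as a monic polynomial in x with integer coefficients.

x^10 - 18x^9 + 134x^8 - 536x^7 + 1251x^6 - 1730x^5 + 1378x^4 - 592x^3 + 125x^2 - 10x

Each diagonal entry of L is the vertex degree and each off-diagonal entry is -1 where an edge is present, 0 otherwise; in the order [0, 1, 2, 3, 4, 5, 6, 7, 8, 9] the diagonal is [2, 2, 1, 1, 3, 3, 1, 1, 2, 2]. L has integer entries, so p(x) = det(xI - L) has integer coefficients. Expanding the determinant yields x^10 - 18x^9 + 134x^8 - 536x^7 + 1251x^6 - 1730x^5 + 1378x^4 - 592x^3 + 125x^2 - 10x. The coefficient of x^9 equals -trace(L) = -18, matching the sum of degrees. There is one zero in the spectrum, matching the 1 component.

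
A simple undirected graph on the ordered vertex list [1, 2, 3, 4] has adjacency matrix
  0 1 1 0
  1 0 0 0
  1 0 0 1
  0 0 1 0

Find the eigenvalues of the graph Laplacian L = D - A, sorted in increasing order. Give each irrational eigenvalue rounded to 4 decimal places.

[0, 0.5858, 2, 3.4142]

Each diagonal entry of L is the vertex degree and each off-diagonal entry is -1 where an edge is present, 0 otherwise; in the order [1, 2, 3, 4] the diagonal is [2, 1, 2, 1]. L is symmetric positive semidefinite, so every eigenvalue is real and nonnegative. The eigenvalues sum to 6, which equals trace(L) = 2|E|.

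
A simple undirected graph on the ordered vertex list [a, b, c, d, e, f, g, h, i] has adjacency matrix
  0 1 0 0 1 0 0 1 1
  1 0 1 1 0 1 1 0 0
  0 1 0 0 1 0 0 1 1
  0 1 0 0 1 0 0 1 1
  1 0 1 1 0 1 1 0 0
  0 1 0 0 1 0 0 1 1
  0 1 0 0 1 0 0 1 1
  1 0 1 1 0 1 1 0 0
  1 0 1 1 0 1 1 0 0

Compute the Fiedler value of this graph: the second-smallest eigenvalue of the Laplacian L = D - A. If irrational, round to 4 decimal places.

4

Reading degrees in the order [a, b, c, d, e, f, g, h, i] gives [4, 5, 4, 4, 5, 4, 4, 5, 5]; set D = diag(4, 5, 4, 4, 5, 4, 4, 5, 5) and form L = D - A. The smallest Laplacian eigenvalue is always 0. The next one, lambda_2 = 4, measures how hard the graph is to disconnect: larger values mean better connectivity. The largest eigenvalue, 9, is at most the vertex count 9. The eigenvalues sum to 40, which equals trace(L) = 2|E|.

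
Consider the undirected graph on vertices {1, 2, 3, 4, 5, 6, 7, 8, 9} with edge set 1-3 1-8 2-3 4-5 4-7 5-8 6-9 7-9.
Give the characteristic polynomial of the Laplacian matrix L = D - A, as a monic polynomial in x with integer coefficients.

Reading degrees in the order [1, 2, 3, 4, 5, 6, 7, 8, 9] gives [2, 1, 2, 2, 2, 1, 2, 2, 2]; set D = diag(2, 1, 2, 2, 2, 1, 2, 2, 2) and form L = D - A. L has integer entries, so p(x) = det(xI - L) has integer coefficients. Expanding the determinant yields x^9 - 16x^8 + 105x^7 - 364x^6 + 715x^5 - 792x^4 + 462x^3 - 120x^2 + 9x. Since p(0) = det(-L) = 0, x divides p(x).

x^9 - 16x^8 + 105x^7 - 364x^6 + 715x^5 - 792x^4 + 462x^3 - 120x^2 + 9x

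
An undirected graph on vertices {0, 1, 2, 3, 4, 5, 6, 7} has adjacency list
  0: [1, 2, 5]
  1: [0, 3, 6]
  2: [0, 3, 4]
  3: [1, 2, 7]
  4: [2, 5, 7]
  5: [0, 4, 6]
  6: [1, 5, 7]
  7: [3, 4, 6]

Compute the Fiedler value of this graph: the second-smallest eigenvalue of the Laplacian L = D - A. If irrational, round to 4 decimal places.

2

With the vertex order [0, 1, 2, 3, 4, 5, 6, 7], the degrees are [3, 3, 3, 3, 3, 3, 3, 3], giving D = diag(3, 3, 3, 3, 3, 3, 3, 3) and L = D - A. The smallest Laplacian eigenvalue is always 0. The next one, lambda_2 = 2, measures how hard the graph is to disconnect: larger values mean better connectivity. The largest eigenvalue, 6, is at most the vertex count 8.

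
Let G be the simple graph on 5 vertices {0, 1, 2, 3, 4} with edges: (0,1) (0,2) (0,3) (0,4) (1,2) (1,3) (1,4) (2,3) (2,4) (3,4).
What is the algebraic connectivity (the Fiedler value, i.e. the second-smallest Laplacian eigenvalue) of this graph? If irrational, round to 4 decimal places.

5

Each diagonal entry of L is the vertex degree and each off-diagonal entry is -1 where an edge is present, 0 otherwise; in the order [0, 1, 2, 3, 4] the diagonal is [4, 4, 4, 4, 4]. The smallest Laplacian eigenvalue is always 0. The next one, lambda_2 = 5, measures how hard the graph is to disconnect: larger values mean better connectivity. By the matrix-tree theorem the graph has (1/5) * product of the nonzero eigenvalues = 125 spanning trees.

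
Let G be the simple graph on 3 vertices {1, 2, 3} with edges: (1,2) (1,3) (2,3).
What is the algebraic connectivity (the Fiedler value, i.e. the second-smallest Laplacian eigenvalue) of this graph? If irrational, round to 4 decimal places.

Reading degrees in the order [1, 2, 3] gives [2, 2, 2]; set D = diag(2, 2, 2) and form L = D - A. Computing the eigenvalues of L and sorting gives [0, 3, 3]. The Fiedler value lambda_2 = 3 is strictly positive, so the graph is connected. There is one zero in the spectrum, matching the 1 component. The eigenvalues sum to 6, which equals trace(L) = 2|E|.

3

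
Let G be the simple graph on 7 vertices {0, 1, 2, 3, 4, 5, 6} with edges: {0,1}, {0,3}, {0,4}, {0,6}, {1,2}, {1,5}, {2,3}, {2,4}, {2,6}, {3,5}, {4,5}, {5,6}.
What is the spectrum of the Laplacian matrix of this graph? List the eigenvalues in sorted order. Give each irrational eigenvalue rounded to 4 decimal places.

[0, 3, 3, 3, 4, 4, 7]

With the vertex order [0, 1, 2, 3, 4, 5, 6], the degrees are [4, 3, 4, 3, 3, 4, 3], giving D = diag(4, 3, 4, 3, 3, 4, 3) and L = D - A. Diagonalising L (or applying a numerical eigensolver to the 7x7 matrix) gives the spectrum above. By the matrix-tree theorem the graph has (1/7) * product of the nonzero eigenvalues = 432 spanning trees.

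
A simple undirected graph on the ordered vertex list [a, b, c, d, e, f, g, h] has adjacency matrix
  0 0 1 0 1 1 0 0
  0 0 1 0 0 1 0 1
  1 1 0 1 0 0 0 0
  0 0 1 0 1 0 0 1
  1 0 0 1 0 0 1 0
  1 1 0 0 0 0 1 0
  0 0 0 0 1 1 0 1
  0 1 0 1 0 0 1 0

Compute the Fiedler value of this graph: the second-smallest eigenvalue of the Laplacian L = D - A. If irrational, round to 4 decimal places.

2

Reading degrees in the order [a, b, c, d, e, f, g, h] gives [3, 3, 3, 3, 3, 3, 3, 3]; set D = diag(3, 3, 3, 3, 3, 3, 3, 3) and form L = D - A. The sorted Laplacian eigenvalues are [0, 2, 2, 2, 4, 4, 4, 6]; the algebraic connectivity is the second entry, 2. The largest eigenvalue, 6, is at most the vertex count 8.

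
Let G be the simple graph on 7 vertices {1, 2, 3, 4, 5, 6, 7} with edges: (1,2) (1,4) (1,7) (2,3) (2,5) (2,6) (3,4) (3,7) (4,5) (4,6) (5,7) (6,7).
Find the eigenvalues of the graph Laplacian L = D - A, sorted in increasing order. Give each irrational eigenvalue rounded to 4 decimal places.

Reading degrees in the order [1, 2, 3, 4, 5, 6, 7] gives [3, 4, 3, 4, 3, 3, 4]; set D = diag(3, 4, 3, 4, 3, 3, 4) and form L = D - A. The multiplicity of 0 as a Laplacian eigenvalue equals the number of connected components. The single zero eigenvalue shows the graph is connected. By the matrix-tree theorem the graph has (1/7) * product of the nonzero eigenvalues = 432 spanning trees. There is one zero in the spectrum, matching the 1 component.

[0, 3, 3, 3, 4, 4, 7]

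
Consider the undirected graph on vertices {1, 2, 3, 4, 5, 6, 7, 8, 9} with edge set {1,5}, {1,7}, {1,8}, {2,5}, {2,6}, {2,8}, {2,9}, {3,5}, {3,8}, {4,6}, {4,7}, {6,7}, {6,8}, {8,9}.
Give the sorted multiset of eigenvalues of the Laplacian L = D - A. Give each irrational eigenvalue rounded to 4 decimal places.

Each diagonal entry of L is the vertex degree and each off-diagonal entry is -1 where an edge is present, 0 otherwise; in the order [1, 2, 3, 4, 5, 6, 7, 8, 9] the diagonal is [3, 4, 2, 2, 3, 4, 3, 5, 2]. L is symmetric positive semidefinite, so every eigenvalue is real and nonnegative. The single zero eigenvalue shows the graph is connected. By the matrix-tree theorem the graph has (1/9) * product of the nonzero eigenvalues = 676 spanning trees.

[0, 0.9443, 1.5361, 2.3479, 3.2463, 3.5461, 4.2297, 5.6139, 6.5358]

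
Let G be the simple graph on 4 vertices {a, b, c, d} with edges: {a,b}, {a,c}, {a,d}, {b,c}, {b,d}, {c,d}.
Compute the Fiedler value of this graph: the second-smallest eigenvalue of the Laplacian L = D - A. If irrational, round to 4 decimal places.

Reading degrees in the order [a, b, c, d] gives [3, 3, 3, 3]; set D = diag(3, 3, 3, 3) and form L = D - A. Computing the eigenvalues of L and sorting gives [0, 4, 4, 4]. The Fiedler value lambda_2 = 4 is strictly positive, so the graph is connected. The eigenvalues sum to 12, which equals trace(L) = 2|E|. The largest eigenvalue, 4, is at most the vertex count 4.

4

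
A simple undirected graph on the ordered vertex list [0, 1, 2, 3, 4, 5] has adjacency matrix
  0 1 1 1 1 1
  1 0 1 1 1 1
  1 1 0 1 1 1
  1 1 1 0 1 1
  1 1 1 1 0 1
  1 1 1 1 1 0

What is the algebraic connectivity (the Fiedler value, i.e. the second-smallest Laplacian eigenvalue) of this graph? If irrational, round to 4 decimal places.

Each diagonal entry of L is the vertex degree and each off-diagonal entry is -1 where an edge is present, 0 otherwise; in the order [0, 1, 2, 3, 4, 5] the diagonal is [5, 5, 5, 5, 5, 5]. The smallest Laplacian eigenvalue is always 0. The next one, lambda_2 = 6, measures how hard the graph is to disconnect: larger values mean better connectivity.

6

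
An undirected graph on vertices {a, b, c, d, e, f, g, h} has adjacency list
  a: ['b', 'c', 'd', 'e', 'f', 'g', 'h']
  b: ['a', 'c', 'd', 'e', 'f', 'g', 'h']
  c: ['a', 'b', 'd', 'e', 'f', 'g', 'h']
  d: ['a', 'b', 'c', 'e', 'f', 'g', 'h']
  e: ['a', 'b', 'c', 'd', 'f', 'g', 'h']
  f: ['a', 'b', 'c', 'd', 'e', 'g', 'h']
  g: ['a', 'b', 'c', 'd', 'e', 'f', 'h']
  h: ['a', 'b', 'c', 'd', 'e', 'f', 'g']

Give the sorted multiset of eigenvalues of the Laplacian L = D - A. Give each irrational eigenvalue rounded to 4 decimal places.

Reading degrees in the order [a, b, c, d, e, f, g, h] gives [7, 7, 7, 7, 7, 7, 7, 7]; set D = diag(7, 7, 7, 7, 7, 7, 7, 7) and form L = D - A. Diagonalising L (or applying a numerical eigensolver to the 8x8 matrix) gives the spectrum above. By the matrix-tree theorem the graph has (1/8) * product of the nonzero eigenvalues = 262144 spanning trees. There is one zero in the spectrum, matching the 1 component.

[0, 8, 8, 8, 8, 8, 8, 8]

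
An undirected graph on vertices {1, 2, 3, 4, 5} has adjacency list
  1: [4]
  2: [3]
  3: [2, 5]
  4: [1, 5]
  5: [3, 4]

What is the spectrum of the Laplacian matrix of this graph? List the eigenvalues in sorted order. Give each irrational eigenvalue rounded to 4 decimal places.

[0, 0.3820, 1.3820, 2.6180, 3.6180]

Reading degrees in the order [1, 2, 3, 4, 5] gives [1, 1, 2, 2, 2]; set D = diag(1, 1, 2, 2, 2) and form L = D - A. The multiplicity of 0 as a Laplacian eigenvalue equals the number of connected components. The single zero eigenvalue shows the graph is connected. The eigenvalues sum to 8, which equals trace(L) = 2|E|. There is one zero in the spectrum, matching the 1 component.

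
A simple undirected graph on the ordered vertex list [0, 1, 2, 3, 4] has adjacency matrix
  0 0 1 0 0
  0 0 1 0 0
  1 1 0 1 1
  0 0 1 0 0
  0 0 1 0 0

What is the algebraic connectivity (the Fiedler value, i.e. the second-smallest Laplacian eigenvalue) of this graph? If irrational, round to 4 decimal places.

Each diagonal entry of L is the vertex degree and each off-diagonal entry is -1 where an edge is present, 0 otherwise; in the order [0, 1, 2, 3, 4] the diagonal is [1, 1, 4, 1, 1]. The smallest Laplacian eigenvalue is always 0. The next one, lambda_2 = 1, measures how hard the graph is to disconnect: larger values mean better connectivity. The largest eigenvalue, 5, is at most the vertex count 5. By the matrix-tree theorem the graph has (1/5) * product of the nonzero eigenvalues = 1 spanning tree.

1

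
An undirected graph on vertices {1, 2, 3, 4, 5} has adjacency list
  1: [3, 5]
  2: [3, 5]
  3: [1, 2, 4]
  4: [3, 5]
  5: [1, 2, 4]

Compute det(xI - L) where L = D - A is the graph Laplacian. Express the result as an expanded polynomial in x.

With the vertex order [1, 2, 3, 4, 5], the degrees are [2, 2, 3, 2, 3], giving D = diag(2, 2, 3, 2, 3) and L = D - A. Computing det(xI - L) by cofactor expansion (or equivalently via sum-over-permutations) gives x^5 - 12x^4 + 51x^3 - 92x^2 + 60x. The constant term is 0 because L is singular (the all-ones vector lies in its kernel). By the matrix-tree theorem the graph has (1/5) * product of the nonzero eigenvalues = 12 spanning trees. There is one zero in the spectrum, matching the 1 component.

x^5 - 12x^4 + 51x^3 - 92x^2 + 60x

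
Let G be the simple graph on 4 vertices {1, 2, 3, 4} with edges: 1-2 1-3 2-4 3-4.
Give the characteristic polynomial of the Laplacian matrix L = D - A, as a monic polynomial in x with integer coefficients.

x^4 - 8x^3 + 20x^2 - 16x

With the vertex order [1, 2, 3, 4], the degrees are [2, 2, 2, 2], giving D = diag(2, 2, 2, 2) and L = D - A. Computing det(xI - L) by cofactor expansion (or equivalently via sum-over-permutations) gives x^4 - 8x^3 + 20x^2 - 16x. The constant term is 0 because L is singular (the all-ones vector lies in its kernel). The eigenvalues sum to 8, which equals trace(L) = 2|E|. The largest eigenvalue, 4, is at most the vertex count 4.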